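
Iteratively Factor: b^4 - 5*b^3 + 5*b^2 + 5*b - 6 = (b - 1)*(b^3 - 4*b^2 + b + 6) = (b - 3)*(b - 1)*(b^2 - b - 2) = (b - 3)*(b - 2)*(b - 1)*(b + 1)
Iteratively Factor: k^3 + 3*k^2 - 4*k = (k + 4)*(k^2 - k) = k*(k + 4)*(k - 1)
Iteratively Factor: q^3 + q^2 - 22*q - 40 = (q - 5)*(q^2 + 6*q + 8) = (q - 5)*(q + 2)*(q + 4)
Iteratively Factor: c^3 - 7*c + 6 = (c - 1)*(c^2 + c - 6) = (c - 1)*(c + 3)*(c - 2)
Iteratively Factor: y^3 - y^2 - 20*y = (y + 4)*(y^2 - 5*y) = y*(y + 4)*(y - 5)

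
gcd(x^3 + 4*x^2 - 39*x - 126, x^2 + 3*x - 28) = x + 7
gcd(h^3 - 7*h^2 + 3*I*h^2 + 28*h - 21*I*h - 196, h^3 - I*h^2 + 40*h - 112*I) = h^2 + 3*I*h + 28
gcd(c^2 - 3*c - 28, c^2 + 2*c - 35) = 1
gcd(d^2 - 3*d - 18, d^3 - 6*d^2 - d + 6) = d - 6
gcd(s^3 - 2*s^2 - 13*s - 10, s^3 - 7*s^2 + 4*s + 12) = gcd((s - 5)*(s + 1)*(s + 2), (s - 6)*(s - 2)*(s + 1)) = s + 1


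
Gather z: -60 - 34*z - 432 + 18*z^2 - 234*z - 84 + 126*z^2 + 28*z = 144*z^2 - 240*z - 576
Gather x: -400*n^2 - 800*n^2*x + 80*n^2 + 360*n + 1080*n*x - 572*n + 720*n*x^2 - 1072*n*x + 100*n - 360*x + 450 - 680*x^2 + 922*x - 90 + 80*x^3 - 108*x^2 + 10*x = -320*n^2 - 112*n + 80*x^3 + x^2*(720*n - 788) + x*(-800*n^2 + 8*n + 572) + 360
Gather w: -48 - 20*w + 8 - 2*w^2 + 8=-2*w^2 - 20*w - 32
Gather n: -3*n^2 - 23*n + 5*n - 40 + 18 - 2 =-3*n^2 - 18*n - 24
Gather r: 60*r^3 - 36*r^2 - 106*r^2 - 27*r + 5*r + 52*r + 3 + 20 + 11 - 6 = 60*r^3 - 142*r^2 + 30*r + 28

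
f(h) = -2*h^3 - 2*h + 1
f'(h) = -6*h^2 - 2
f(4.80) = -229.78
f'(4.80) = -140.24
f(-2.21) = 27.01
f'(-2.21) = -31.30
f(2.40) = -31.45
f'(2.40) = -36.56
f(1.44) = -7.85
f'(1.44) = -14.44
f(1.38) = -7.02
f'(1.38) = -13.43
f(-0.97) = 4.77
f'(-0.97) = -7.65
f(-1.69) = 14.03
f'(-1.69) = -19.14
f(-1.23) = 7.18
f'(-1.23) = -11.08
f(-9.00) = 1477.00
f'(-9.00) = -488.00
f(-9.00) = 1477.00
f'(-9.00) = -488.00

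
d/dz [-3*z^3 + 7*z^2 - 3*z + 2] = -9*z^2 + 14*z - 3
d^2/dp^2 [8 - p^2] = -2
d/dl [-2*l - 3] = -2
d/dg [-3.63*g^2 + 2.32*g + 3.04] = 2.32 - 7.26*g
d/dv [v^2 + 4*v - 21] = 2*v + 4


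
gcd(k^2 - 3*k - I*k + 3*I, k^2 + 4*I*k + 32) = 1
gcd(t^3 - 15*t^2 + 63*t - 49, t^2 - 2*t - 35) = t - 7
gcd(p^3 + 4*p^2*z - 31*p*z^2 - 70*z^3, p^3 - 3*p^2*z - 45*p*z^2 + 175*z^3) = -p^2 - 2*p*z + 35*z^2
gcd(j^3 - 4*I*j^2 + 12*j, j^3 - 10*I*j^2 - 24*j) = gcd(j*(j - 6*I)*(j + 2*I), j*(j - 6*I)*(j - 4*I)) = j^2 - 6*I*j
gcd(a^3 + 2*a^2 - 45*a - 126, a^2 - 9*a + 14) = a - 7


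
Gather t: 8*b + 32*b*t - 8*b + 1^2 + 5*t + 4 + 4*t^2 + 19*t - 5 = 4*t^2 + t*(32*b + 24)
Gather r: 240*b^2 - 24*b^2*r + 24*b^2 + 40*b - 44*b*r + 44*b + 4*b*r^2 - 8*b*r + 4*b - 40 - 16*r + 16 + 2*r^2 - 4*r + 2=264*b^2 + 88*b + r^2*(4*b + 2) + r*(-24*b^2 - 52*b - 20) - 22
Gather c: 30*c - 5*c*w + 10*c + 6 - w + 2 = c*(40 - 5*w) - w + 8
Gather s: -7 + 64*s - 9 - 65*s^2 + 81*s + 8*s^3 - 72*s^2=8*s^3 - 137*s^2 + 145*s - 16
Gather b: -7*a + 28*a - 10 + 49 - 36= 21*a + 3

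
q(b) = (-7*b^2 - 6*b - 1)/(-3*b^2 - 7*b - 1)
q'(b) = (-14*b - 6)/(-3*b^2 - 7*b - 1) + (6*b + 7)*(-7*b^2 - 6*b - 1)/(-3*b^2 - 7*b - 1)^2 = (31*b^2 + 8*b - 1)/(9*b^4 + 42*b^3 + 55*b^2 + 14*b + 1)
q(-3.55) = 4.87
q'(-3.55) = 1.85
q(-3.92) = 4.33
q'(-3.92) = 1.15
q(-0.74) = -0.15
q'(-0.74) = 1.56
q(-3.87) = 4.39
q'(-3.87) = 1.22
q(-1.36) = -1.95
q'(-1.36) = 5.15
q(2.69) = 1.63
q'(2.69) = 0.14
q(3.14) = 1.69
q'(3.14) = 0.12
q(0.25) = 1.00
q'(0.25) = 0.34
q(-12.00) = 2.68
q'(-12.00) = 0.04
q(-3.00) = 6.57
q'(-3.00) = 5.18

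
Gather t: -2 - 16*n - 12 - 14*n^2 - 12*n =-14*n^2 - 28*n - 14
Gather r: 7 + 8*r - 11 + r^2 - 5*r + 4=r^2 + 3*r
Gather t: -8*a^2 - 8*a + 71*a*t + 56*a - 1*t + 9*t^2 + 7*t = -8*a^2 + 48*a + 9*t^2 + t*(71*a + 6)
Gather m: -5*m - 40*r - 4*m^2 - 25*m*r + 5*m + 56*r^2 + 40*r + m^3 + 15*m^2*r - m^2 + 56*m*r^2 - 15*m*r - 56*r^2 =m^3 + m^2*(15*r - 5) + m*(56*r^2 - 40*r)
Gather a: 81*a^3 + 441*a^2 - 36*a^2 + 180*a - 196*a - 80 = 81*a^3 + 405*a^2 - 16*a - 80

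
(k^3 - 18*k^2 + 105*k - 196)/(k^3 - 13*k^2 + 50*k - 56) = (k - 7)/(k - 2)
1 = 1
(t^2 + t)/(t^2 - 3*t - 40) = t*(t + 1)/(t^2 - 3*t - 40)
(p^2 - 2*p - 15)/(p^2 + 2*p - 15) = (p^2 - 2*p - 15)/(p^2 + 2*p - 15)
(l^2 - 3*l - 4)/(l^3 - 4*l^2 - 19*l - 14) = (l - 4)/(l^2 - 5*l - 14)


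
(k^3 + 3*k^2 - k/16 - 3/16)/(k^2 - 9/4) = (16*k^3 + 48*k^2 - k - 3)/(4*(4*k^2 - 9))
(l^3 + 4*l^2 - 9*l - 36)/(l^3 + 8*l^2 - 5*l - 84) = (l + 3)/(l + 7)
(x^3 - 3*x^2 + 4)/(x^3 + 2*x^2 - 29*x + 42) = (x^2 - x - 2)/(x^2 + 4*x - 21)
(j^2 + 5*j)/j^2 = (j + 5)/j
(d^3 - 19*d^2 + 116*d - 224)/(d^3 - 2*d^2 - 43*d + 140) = (d^2 - 15*d + 56)/(d^2 + 2*d - 35)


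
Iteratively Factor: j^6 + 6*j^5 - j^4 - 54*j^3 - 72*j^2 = (j + 2)*(j^5 + 4*j^4 - 9*j^3 - 36*j^2) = (j + 2)*(j + 3)*(j^4 + j^3 - 12*j^2) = (j - 3)*(j + 2)*(j + 3)*(j^3 + 4*j^2) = (j - 3)*(j + 2)*(j + 3)*(j + 4)*(j^2) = j*(j - 3)*(j + 2)*(j + 3)*(j + 4)*(j)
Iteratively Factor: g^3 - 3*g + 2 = (g - 1)*(g^2 + g - 2) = (g - 1)*(g + 2)*(g - 1)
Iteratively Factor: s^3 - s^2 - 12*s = (s)*(s^2 - s - 12) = s*(s + 3)*(s - 4)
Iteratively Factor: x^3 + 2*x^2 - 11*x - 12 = (x + 4)*(x^2 - 2*x - 3) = (x + 1)*(x + 4)*(x - 3)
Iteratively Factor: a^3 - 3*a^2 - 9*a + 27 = (a - 3)*(a^2 - 9) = (a - 3)^2*(a + 3)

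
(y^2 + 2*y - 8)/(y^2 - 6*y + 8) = (y + 4)/(y - 4)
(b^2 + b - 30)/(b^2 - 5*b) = (b + 6)/b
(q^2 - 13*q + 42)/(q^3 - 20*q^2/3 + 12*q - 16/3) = 3*(q^2 - 13*q + 42)/(3*q^3 - 20*q^2 + 36*q - 16)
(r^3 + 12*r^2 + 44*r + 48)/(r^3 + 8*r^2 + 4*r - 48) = (r + 2)/(r - 2)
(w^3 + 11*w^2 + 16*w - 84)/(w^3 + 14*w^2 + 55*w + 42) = (w - 2)/(w + 1)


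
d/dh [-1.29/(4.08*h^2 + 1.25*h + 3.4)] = (10.5264*h + 1.6125)/(4.08*h^2 + 1.25*h + 3.4)^2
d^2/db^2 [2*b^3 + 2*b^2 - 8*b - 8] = 12*b + 4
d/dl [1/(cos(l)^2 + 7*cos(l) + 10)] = (2*cos(l) + 7)*sin(l)/(cos(l)^2 + 7*cos(l) + 10)^2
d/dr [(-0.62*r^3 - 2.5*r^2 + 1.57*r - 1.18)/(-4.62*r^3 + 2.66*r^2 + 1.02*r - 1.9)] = (-13.1992*r^4 + 13.242*r^3 - 19.547*r^2 + 15.7776*r - 1.7794)/(21.3444*r^6 - 24.5784*r^5 - 2.3492*r^4 + 22.9824*r^3 - 9.0676*r^2 - 3.876*r + 3.61)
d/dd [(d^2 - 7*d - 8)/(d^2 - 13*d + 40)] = -6/(d^2 - 10*d + 25)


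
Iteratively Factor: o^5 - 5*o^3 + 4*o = (o)*(o^4 - 5*o^2 + 4) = o*(o - 1)*(o^3 + o^2 - 4*o - 4) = o*(o - 1)*(o + 1)*(o^2 - 4) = o*(o - 2)*(o - 1)*(o + 1)*(o + 2)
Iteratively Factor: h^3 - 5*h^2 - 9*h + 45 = (h + 3)*(h^2 - 8*h + 15) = (h - 3)*(h + 3)*(h - 5)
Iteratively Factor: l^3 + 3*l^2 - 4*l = (l)*(l^2 + 3*l - 4) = l*(l - 1)*(l + 4)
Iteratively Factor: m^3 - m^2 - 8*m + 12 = (m - 2)*(m^2 + m - 6) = (m - 2)^2*(m + 3)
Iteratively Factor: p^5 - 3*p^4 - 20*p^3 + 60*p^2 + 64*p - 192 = (p - 3)*(p^4 - 20*p^2 + 64) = (p - 3)*(p - 2)*(p^3 + 2*p^2 - 16*p - 32) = (p - 3)*(p - 2)*(p + 2)*(p^2 - 16) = (p - 3)*(p - 2)*(p + 2)*(p + 4)*(p - 4)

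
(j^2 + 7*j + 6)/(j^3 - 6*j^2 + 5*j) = (j^2 + 7*j + 6)/(j*(j^2 - 6*j + 5))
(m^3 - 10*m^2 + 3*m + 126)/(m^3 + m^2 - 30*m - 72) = (m - 7)/(m + 4)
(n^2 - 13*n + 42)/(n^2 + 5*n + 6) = (n^2 - 13*n + 42)/(n^2 + 5*n + 6)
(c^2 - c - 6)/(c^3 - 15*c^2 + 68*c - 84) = (c^2 - c - 6)/(c^3 - 15*c^2 + 68*c - 84)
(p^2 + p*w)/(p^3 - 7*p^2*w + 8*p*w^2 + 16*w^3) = p/(p^2 - 8*p*w + 16*w^2)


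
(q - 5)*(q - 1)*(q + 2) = q^3 - 4*q^2 - 7*q + 10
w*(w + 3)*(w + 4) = w^3 + 7*w^2 + 12*w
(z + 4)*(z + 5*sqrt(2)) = z^2 + 4*z + 5*sqrt(2)*z + 20*sqrt(2)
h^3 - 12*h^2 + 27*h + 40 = (h - 8)*(h - 5)*(h + 1)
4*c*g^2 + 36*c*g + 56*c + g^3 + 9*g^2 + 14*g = (4*c + g)*(g + 2)*(g + 7)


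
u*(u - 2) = u^2 - 2*u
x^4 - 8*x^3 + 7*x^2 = x^2*(x - 7)*(x - 1)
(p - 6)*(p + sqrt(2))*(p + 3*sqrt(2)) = p^3 - 6*p^2 + 4*sqrt(2)*p^2 - 24*sqrt(2)*p + 6*p - 36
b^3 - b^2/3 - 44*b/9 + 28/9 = (b - 2)*(b - 2/3)*(b + 7/3)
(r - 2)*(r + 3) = r^2 + r - 6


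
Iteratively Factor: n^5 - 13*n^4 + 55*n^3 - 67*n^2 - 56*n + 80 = (n - 1)*(n^4 - 12*n^3 + 43*n^2 - 24*n - 80) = (n - 5)*(n - 1)*(n^3 - 7*n^2 + 8*n + 16) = (n - 5)*(n - 4)*(n - 1)*(n^2 - 3*n - 4) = (n - 5)*(n - 4)*(n - 1)*(n + 1)*(n - 4)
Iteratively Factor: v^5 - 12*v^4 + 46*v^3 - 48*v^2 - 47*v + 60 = (v - 5)*(v^4 - 7*v^3 + 11*v^2 + 7*v - 12) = (v - 5)*(v - 1)*(v^3 - 6*v^2 + 5*v + 12) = (v - 5)*(v - 3)*(v - 1)*(v^2 - 3*v - 4) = (v - 5)*(v - 4)*(v - 3)*(v - 1)*(v + 1)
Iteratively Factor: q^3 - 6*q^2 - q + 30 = (q - 5)*(q^2 - q - 6) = (q - 5)*(q + 2)*(q - 3)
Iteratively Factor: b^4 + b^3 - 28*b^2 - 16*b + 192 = (b + 4)*(b^3 - 3*b^2 - 16*b + 48) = (b - 4)*(b + 4)*(b^2 + b - 12) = (b - 4)*(b + 4)^2*(b - 3)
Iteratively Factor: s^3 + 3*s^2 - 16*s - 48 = (s + 3)*(s^2 - 16) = (s - 4)*(s + 3)*(s + 4)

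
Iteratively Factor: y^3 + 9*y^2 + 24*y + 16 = (y + 4)*(y^2 + 5*y + 4) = (y + 1)*(y + 4)*(y + 4)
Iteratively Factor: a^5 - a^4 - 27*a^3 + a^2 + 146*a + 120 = (a - 5)*(a^4 + 4*a^3 - 7*a^2 - 34*a - 24) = (a - 5)*(a + 4)*(a^3 - 7*a - 6) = (a - 5)*(a + 1)*(a + 4)*(a^2 - a - 6) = (a - 5)*(a + 1)*(a + 2)*(a + 4)*(a - 3)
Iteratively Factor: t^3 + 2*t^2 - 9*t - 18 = (t + 3)*(t^2 - t - 6) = (t - 3)*(t + 3)*(t + 2)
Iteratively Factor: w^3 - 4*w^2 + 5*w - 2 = (w - 1)*(w^2 - 3*w + 2) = (w - 1)^2*(w - 2)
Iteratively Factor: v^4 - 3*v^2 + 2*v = (v - 1)*(v^3 + v^2 - 2*v) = (v - 1)^2*(v^2 + 2*v) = (v - 1)^2*(v + 2)*(v)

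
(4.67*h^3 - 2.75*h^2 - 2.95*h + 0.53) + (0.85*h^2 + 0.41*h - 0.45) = 4.67*h^3 - 1.9*h^2 - 2.54*h + 0.08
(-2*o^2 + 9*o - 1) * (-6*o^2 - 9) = 12*o^4 - 54*o^3 + 24*o^2 - 81*o + 9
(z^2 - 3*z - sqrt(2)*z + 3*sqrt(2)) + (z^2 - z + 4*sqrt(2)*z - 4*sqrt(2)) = 2*z^2 - 4*z + 3*sqrt(2)*z - sqrt(2)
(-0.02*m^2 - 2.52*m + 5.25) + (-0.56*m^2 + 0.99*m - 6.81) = -0.58*m^2 - 1.53*m - 1.56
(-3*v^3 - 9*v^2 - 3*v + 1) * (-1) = 3*v^3 + 9*v^2 + 3*v - 1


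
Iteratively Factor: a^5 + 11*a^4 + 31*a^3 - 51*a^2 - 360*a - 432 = (a + 3)*(a^4 + 8*a^3 + 7*a^2 - 72*a - 144) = (a + 3)^2*(a^3 + 5*a^2 - 8*a - 48) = (a - 3)*(a + 3)^2*(a^2 + 8*a + 16) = (a - 3)*(a + 3)^2*(a + 4)*(a + 4)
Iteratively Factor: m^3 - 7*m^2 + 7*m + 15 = (m - 5)*(m^2 - 2*m - 3) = (m - 5)*(m - 3)*(m + 1)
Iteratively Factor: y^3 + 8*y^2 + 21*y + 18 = (y + 3)*(y^2 + 5*y + 6) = (y + 2)*(y + 3)*(y + 3)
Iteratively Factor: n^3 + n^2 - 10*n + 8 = (n - 2)*(n^2 + 3*n - 4) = (n - 2)*(n - 1)*(n + 4)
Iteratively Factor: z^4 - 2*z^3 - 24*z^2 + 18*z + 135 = (z - 5)*(z^3 + 3*z^2 - 9*z - 27) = (z - 5)*(z + 3)*(z^2 - 9) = (z - 5)*(z - 3)*(z + 3)*(z + 3)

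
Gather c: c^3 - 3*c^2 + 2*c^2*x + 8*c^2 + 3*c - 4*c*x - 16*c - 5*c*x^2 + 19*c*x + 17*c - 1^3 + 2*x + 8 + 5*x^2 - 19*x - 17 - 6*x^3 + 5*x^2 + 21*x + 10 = c^3 + c^2*(2*x + 5) + c*(-5*x^2 + 15*x + 4) - 6*x^3 + 10*x^2 + 4*x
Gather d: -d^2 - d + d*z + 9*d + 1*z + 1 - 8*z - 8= -d^2 + d*(z + 8) - 7*z - 7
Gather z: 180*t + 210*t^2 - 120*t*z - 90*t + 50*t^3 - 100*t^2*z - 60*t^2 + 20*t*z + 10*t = 50*t^3 + 150*t^2 + 100*t + z*(-100*t^2 - 100*t)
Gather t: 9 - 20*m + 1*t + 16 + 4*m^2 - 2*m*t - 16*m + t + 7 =4*m^2 - 36*m + t*(2 - 2*m) + 32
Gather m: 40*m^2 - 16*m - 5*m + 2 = 40*m^2 - 21*m + 2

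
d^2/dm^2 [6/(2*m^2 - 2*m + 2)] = 6*(-m^2 + m + (2*m - 1)^2 - 1)/(m^2 - m + 1)^3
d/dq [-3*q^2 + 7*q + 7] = 7 - 6*q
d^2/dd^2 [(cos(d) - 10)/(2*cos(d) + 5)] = 25*(-5*cos(d) + cos(2*d) - 3)/(2*cos(d) + 5)^3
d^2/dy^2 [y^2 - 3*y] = 2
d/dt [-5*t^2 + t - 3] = 1 - 10*t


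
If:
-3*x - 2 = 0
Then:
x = -2/3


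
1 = 1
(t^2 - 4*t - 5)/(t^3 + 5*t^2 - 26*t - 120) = (t + 1)/(t^2 + 10*t + 24)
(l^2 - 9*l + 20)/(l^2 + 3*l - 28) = (l - 5)/(l + 7)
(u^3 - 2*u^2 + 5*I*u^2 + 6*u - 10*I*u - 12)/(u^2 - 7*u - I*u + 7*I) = (u^2 + u*(-2 + 6*I) - 12*I)/(u - 7)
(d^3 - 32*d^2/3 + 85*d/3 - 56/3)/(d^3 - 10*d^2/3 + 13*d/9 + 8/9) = 3*(d - 7)/(3*d + 1)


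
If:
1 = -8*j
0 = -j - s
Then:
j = -1/8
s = 1/8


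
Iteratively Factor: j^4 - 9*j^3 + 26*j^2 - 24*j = (j - 4)*(j^3 - 5*j^2 + 6*j) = j*(j - 4)*(j^2 - 5*j + 6) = j*(j - 4)*(j - 2)*(j - 3)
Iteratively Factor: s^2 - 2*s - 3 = (s - 3)*(s + 1)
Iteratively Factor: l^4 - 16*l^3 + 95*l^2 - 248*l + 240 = (l - 3)*(l^3 - 13*l^2 + 56*l - 80) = (l - 4)*(l - 3)*(l^2 - 9*l + 20) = (l - 5)*(l - 4)*(l - 3)*(l - 4)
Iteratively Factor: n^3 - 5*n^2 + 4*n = (n - 1)*(n^2 - 4*n) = n*(n - 1)*(n - 4)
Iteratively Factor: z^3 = (z)*(z^2) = z^2*(z)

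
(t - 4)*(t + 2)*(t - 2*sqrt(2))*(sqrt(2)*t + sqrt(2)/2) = sqrt(2)*t^4 - 4*t^3 - 3*sqrt(2)*t^3/2 - 9*sqrt(2)*t^2 + 6*t^2 - 4*sqrt(2)*t + 36*t + 16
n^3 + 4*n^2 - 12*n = n*(n - 2)*(n + 6)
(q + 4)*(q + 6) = q^2 + 10*q + 24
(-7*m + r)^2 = 49*m^2 - 14*m*r + r^2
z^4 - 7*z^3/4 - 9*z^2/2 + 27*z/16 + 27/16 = (z - 3)*(z - 3/4)*(z + 1/2)*(z + 3/2)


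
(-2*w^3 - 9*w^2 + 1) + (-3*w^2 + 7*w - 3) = -2*w^3 - 12*w^2 + 7*w - 2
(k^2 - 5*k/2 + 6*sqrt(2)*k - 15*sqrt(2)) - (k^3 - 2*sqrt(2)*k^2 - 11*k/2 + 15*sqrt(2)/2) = -k^3 + k^2 + 2*sqrt(2)*k^2 + 3*k + 6*sqrt(2)*k - 45*sqrt(2)/2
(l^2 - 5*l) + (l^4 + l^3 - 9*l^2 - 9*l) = l^4 + l^3 - 8*l^2 - 14*l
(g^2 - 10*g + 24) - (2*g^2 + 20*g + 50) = -g^2 - 30*g - 26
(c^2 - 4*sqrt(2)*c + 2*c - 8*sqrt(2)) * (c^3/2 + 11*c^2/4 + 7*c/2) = c^5/2 - 2*sqrt(2)*c^4 + 15*c^4/4 - 15*sqrt(2)*c^3 + 9*c^3 - 36*sqrt(2)*c^2 + 7*c^2 - 28*sqrt(2)*c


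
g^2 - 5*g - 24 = (g - 8)*(g + 3)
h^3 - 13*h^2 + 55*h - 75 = (h - 5)^2*(h - 3)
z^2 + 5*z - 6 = (z - 1)*(z + 6)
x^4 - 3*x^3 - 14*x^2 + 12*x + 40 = (x - 5)*(x - 2)*(x + 2)^2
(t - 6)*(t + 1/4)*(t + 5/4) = t^3 - 9*t^2/2 - 139*t/16 - 15/8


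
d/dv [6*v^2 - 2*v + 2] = 12*v - 2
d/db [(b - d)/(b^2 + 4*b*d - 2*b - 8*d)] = (b^2 + 4*b*d - 2*b - 8*d - 2*(b - d)*(b + 2*d - 1))/(b^2 + 4*b*d - 2*b - 8*d)^2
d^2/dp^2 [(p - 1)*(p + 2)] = 2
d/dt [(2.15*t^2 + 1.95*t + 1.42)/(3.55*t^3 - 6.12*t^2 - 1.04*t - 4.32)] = (-7.6325*t^4 - 13.845*t^3 - 5.425*t^2 - 1.1952*t - 6.9472)/(12.6025*t^6 - 43.452*t^5 + 30.0704*t^4 - 17.9424*t^3 + 53.9584*t^2 + 8.9856*t + 18.6624)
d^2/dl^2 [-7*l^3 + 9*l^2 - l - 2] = 18 - 42*l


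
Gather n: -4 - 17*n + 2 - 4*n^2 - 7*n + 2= -4*n^2 - 24*n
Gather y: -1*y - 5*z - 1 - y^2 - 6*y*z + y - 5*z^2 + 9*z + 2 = -y^2 - 6*y*z - 5*z^2 + 4*z + 1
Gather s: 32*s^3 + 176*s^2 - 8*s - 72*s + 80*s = 32*s^3 + 176*s^2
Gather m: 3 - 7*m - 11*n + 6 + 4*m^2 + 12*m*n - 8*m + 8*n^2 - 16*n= 4*m^2 + m*(12*n - 15) + 8*n^2 - 27*n + 9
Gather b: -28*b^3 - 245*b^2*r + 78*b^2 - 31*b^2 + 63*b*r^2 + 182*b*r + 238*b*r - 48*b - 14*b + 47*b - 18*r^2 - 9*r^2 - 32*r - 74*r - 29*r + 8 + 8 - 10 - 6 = -28*b^3 + b^2*(47 - 245*r) + b*(63*r^2 + 420*r - 15) - 27*r^2 - 135*r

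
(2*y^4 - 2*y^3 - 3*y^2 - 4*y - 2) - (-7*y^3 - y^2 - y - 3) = 2*y^4 + 5*y^3 - 2*y^2 - 3*y + 1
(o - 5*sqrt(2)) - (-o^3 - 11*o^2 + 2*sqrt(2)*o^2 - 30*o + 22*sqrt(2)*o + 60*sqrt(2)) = o^3 - 2*sqrt(2)*o^2 + 11*o^2 - 22*sqrt(2)*o + 31*o - 65*sqrt(2)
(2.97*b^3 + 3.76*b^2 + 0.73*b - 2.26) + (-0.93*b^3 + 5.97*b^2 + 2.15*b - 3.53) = 2.04*b^3 + 9.73*b^2 + 2.88*b - 5.79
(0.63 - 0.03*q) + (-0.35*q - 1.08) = -0.38*q - 0.45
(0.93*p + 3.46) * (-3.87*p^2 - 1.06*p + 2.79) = -3.5991*p^3 - 14.376*p^2 - 1.0729*p + 9.6534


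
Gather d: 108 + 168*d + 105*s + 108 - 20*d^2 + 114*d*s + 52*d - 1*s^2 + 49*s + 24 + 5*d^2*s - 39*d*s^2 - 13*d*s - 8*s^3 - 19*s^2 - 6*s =d^2*(5*s - 20) + d*(-39*s^2 + 101*s + 220) - 8*s^3 - 20*s^2 + 148*s + 240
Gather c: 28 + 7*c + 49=7*c + 77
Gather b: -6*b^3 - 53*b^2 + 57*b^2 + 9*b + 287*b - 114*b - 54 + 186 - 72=-6*b^3 + 4*b^2 + 182*b + 60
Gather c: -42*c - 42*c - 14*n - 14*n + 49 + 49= -84*c - 28*n + 98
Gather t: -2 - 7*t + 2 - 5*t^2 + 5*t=-5*t^2 - 2*t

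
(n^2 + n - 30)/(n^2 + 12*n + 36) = (n - 5)/(n + 6)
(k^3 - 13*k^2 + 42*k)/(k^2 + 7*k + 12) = k*(k^2 - 13*k + 42)/(k^2 + 7*k + 12)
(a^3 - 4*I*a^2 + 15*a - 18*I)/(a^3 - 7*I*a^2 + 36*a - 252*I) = (a^2 + 2*I*a + 3)/(a^2 - I*a + 42)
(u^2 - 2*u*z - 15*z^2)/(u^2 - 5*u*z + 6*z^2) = (u^2 - 2*u*z - 15*z^2)/(u^2 - 5*u*z + 6*z^2)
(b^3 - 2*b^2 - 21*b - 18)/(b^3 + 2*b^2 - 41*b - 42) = (b + 3)/(b + 7)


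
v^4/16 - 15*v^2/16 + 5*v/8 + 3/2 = (v/4 + 1/4)*(v/4 + 1)*(v - 3)*(v - 2)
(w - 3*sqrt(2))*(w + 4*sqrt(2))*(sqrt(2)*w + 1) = sqrt(2)*w^3 + 3*w^2 - 23*sqrt(2)*w - 24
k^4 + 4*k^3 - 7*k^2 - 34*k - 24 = (k - 3)*(k + 1)*(k + 2)*(k + 4)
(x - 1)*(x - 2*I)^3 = x^4 - x^3 - 6*I*x^3 - 12*x^2 + 6*I*x^2 + 12*x + 8*I*x - 8*I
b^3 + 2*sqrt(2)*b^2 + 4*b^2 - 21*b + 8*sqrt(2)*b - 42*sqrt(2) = (b - 3)*(b + 7)*(b + 2*sqrt(2))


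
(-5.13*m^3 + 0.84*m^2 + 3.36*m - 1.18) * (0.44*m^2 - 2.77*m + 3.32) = -2.2572*m^5 + 14.5797*m^4 - 17.88*m^3 - 7.0376*m^2 + 14.4238*m - 3.9176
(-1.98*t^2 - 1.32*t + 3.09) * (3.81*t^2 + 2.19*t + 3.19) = -7.5438*t^4 - 9.3654*t^3 + 2.5659*t^2 + 2.5563*t + 9.8571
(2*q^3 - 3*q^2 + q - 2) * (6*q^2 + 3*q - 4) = 12*q^5 - 12*q^4 - 11*q^3 + 3*q^2 - 10*q + 8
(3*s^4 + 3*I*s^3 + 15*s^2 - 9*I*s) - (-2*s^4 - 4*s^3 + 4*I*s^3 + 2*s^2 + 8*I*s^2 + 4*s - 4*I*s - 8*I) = 5*s^4 + 4*s^3 - I*s^3 + 13*s^2 - 8*I*s^2 - 4*s - 5*I*s + 8*I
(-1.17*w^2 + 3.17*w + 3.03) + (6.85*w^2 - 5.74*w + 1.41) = 5.68*w^2 - 2.57*w + 4.44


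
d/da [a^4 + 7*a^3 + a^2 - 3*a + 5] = 4*a^3 + 21*a^2 + 2*a - 3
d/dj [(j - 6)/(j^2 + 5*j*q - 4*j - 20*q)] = (j^2 + 5*j*q - 4*j - 20*q - (j - 6)*(2*j + 5*q - 4))/(j^2 + 5*j*q - 4*j - 20*q)^2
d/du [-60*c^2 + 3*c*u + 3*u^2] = 3*c + 6*u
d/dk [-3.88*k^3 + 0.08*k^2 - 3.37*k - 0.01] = -11.64*k^2 + 0.16*k - 3.37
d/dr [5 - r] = -1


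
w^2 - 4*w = w*(w - 4)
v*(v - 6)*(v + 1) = v^3 - 5*v^2 - 6*v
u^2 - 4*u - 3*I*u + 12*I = (u - 4)*(u - 3*I)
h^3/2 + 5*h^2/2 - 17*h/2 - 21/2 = (h/2 + 1/2)*(h - 3)*(h + 7)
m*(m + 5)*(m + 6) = m^3 + 11*m^2 + 30*m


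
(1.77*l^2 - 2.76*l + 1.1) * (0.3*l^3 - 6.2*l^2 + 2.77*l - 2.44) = 0.531*l^5 - 11.802*l^4 + 22.3449*l^3 - 18.784*l^2 + 9.7814*l - 2.684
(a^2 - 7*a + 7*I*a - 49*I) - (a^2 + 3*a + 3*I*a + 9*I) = -10*a + 4*I*a - 58*I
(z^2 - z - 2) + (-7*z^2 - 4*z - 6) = -6*z^2 - 5*z - 8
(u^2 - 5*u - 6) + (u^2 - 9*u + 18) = 2*u^2 - 14*u + 12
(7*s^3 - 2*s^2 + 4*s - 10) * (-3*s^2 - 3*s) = -21*s^5 - 15*s^4 - 6*s^3 + 18*s^2 + 30*s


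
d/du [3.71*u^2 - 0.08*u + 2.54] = 7.42*u - 0.08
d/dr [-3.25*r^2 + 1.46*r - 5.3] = 1.46 - 6.5*r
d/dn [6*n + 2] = 6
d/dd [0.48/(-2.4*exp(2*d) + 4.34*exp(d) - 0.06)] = (2.304*exp(d) - 2.0832)*exp(d)/(2.4*exp(2*d) - 4.34*exp(d) + 0.06)^2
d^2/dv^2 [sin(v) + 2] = -sin(v)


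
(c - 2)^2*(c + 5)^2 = c^4 + 6*c^3 - 11*c^2 - 60*c + 100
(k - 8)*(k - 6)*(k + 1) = k^3 - 13*k^2 + 34*k + 48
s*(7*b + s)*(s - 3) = 7*b*s^2 - 21*b*s + s^3 - 3*s^2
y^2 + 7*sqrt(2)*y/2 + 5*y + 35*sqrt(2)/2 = (y + 5)*(y + 7*sqrt(2)/2)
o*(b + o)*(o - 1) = b*o^2 - b*o + o^3 - o^2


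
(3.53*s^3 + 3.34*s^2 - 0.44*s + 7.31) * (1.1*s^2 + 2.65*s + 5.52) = 3.883*s^5 + 13.0285*s^4 + 27.8526*s^3 + 25.3118*s^2 + 16.9427*s + 40.3512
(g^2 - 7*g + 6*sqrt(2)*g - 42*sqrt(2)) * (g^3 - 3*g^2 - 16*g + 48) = g^5 - 10*g^4 + 6*sqrt(2)*g^4 - 60*sqrt(2)*g^3 + 5*g^3 + 30*sqrt(2)*g^2 + 160*g^2 - 336*g + 960*sqrt(2)*g - 2016*sqrt(2)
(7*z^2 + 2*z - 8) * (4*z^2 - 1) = 28*z^4 + 8*z^3 - 39*z^2 - 2*z + 8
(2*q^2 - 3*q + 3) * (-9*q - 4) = -18*q^3 + 19*q^2 - 15*q - 12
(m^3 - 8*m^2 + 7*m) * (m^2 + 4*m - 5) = m^5 - 4*m^4 - 30*m^3 + 68*m^2 - 35*m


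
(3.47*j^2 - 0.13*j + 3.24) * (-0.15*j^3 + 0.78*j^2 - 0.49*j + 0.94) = -0.5205*j^5 + 2.7261*j^4 - 2.2877*j^3 + 5.8527*j^2 - 1.7098*j + 3.0456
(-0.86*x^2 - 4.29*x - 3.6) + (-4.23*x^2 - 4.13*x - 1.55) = -5.09*x^2 - 8.42*x - 5.15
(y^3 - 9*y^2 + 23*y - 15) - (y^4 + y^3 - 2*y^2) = -y^4 - 7*y^2 + 23*y - 15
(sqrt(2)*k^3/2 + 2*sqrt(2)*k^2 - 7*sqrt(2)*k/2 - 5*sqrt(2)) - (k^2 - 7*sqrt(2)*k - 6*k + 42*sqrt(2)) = sqrt(2)*k^3/2 - k^2 + 2*sqrt(2)*k^2 + 7*sqrt(2)*k/2 + 6*k - 47*sqrt(2)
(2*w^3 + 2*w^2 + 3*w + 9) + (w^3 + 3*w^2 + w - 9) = 3*w^3 + 5*w^2 + 4*w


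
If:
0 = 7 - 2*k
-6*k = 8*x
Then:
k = 7/2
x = -21/8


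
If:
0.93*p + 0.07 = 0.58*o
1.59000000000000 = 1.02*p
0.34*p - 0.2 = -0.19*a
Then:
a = -1.74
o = 2.62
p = 1.56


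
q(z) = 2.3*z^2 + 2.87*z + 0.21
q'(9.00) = 44.27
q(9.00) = 212.34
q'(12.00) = 58.07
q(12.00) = 365.85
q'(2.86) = 16.03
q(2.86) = 27.23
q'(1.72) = 10.78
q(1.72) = 11.95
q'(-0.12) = 2.32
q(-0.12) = -0.10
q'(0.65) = 5.86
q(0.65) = 3.05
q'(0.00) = 2.87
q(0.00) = 0.21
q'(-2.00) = -6.33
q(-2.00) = 3.67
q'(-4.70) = -18.75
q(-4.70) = 37.53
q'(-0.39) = 1.08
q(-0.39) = -0.56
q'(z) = 4.6*z + 2.87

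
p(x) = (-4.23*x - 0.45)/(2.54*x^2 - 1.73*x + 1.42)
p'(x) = (1.73 - 5.08*x)*(-4.23*x - 0.45)/(2.54*x^2 - 1.73*x + 1.42)^2 - 4.23/(2.54*x^2 - 1.73*x + 1.42)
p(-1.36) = 0.63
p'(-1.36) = 0.14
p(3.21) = -0.64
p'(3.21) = 0.23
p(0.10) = -0.69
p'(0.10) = -3.98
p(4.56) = -0.43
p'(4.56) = 0.11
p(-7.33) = 0.20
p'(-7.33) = 0.02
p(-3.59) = 0.37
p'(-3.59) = 0.08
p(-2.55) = 0.46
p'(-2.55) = 0.11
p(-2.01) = 0.53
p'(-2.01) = 0.14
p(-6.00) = 0.24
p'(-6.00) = 0.03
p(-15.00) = 0.11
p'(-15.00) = 0.01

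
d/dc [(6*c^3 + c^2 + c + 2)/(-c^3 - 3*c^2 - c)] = (-17*c^4 - 10*c^3 + 8*c^2 + 12*c + 2)/(c^2*(c^4 + 6*c^3 + 11*c^2 + 6*c + 1))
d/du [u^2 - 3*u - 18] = 2*u - 3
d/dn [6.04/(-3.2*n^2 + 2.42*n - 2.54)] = (38.656*n - 14.6168)/(3.2*n^2 - 2.42*n + 2.54)^2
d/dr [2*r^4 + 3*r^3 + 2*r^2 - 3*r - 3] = 8*r^3 + 9*r^2 + 4*r - 3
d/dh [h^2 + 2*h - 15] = 2*h + 2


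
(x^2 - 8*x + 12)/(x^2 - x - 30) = (x - 2)/(x + 5)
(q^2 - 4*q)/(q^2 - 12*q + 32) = q/(q - 8)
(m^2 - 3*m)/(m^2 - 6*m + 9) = m/(m - 3)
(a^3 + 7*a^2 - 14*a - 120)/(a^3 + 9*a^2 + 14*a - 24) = (a^2 + a - 20)/(a^2 + 3*a - 4)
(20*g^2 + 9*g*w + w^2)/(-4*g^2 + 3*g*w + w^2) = (5*g + w)/(-g + w)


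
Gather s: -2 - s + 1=-s - 1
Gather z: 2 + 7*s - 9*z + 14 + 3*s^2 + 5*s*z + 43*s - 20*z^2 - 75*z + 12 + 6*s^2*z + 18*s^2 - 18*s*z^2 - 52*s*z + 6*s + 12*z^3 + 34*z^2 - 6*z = 21*s^2 + 56*s + 12*z^3 + z^2*(14 - 18*s) + z*(6*s^2 - 47*s - 90) + 28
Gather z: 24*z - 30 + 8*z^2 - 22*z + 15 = 8*z^2 + 2*z - 15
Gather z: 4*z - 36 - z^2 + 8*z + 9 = -z^2 + 12*z - 27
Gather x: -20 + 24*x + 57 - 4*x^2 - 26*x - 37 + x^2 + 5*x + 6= -3*x^2 + 3*x + 6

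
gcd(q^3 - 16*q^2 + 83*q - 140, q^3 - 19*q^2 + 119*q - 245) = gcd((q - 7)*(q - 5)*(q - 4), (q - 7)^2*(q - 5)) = q^2 - 12*q + 35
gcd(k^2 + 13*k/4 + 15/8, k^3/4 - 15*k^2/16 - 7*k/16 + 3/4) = 1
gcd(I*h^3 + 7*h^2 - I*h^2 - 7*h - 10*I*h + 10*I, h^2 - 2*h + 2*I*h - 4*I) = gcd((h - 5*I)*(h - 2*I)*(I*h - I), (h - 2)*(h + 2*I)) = 1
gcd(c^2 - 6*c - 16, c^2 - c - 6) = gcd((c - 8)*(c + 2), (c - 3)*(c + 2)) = c + 2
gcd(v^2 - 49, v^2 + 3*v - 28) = v + 7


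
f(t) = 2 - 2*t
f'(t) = -2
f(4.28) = -6.56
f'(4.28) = -2.00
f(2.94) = -3.88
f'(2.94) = -2.00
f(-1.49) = 4.98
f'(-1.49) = -2.00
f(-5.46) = 12.92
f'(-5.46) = -2.00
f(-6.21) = 14.42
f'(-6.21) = -2.00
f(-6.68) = 15.36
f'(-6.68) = -2.00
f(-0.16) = 2.32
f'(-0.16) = -2.00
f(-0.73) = 3.46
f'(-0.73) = -2.00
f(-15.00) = 32.00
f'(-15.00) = -2.00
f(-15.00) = 32.00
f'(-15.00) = -2.00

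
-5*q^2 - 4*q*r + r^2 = (-5*q + r)*(q + r)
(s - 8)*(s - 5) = s^2 - 13*s + 40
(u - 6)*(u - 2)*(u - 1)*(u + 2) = u^4 - 7*u^3 + 2*u^2 + 28*u - 24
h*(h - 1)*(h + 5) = h^3 + 4*h^2 - 5*h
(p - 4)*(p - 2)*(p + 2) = p^3 - 4*p^2 - 4*p + 16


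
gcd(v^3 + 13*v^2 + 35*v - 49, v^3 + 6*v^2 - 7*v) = v^2 + 6*v - 7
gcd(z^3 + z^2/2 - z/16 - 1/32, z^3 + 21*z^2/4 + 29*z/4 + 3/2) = z + 1/4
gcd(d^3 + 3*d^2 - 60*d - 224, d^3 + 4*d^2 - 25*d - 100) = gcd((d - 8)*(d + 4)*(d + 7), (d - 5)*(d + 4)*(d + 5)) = d + 4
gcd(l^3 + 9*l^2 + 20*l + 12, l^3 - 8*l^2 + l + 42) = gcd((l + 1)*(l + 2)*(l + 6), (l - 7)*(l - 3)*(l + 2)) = l + 2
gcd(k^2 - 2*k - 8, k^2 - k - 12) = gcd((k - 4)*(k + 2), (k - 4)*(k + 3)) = k - 4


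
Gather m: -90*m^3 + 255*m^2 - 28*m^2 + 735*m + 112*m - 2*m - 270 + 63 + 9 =-90*m^3 + 227*m^2 + 845*m - 198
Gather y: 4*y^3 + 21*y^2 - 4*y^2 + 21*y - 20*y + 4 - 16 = 4*y^3 + 17*y^2 + y - 12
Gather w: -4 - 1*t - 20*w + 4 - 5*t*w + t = w*(-5*t - 20)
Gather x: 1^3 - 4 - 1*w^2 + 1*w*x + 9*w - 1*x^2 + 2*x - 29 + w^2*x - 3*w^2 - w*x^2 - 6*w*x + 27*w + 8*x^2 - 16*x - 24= -4*w^2 + 36*w + x^2*(7 - w) + x*(w^2 - 5*w - 14) - 56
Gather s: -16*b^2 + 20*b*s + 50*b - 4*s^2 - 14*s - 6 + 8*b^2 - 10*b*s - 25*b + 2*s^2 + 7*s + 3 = -8*b^2 + 25*b - 2*s^2 + s*(10*b - 7) - 3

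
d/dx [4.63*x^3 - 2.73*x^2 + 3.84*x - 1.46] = 13.89*x^2 - 5.46*x + 3.84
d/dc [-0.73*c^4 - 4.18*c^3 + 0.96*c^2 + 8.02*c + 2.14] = -2.92*c^3 - 12.54*c^2 + 1.92*c + 8.02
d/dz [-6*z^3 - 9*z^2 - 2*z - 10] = -18*z^2 - 18*z - 2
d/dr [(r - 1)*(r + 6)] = 2*r + 5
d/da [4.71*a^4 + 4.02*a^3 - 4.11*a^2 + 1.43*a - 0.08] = 18.84*a^3 + 12.06*a^2 - 8.22*a + 1.43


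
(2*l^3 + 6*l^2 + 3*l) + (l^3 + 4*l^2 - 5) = 3*l^3 + 10*l^2 + 3*l - 5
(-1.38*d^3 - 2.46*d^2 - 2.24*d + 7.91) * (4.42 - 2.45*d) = 3.381*d^4 - 0.0725999999999996*d^3 - 5.3852*d^2 - 29.2803*d + 34.9622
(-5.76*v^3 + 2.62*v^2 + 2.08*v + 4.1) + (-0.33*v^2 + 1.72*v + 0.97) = -5.76*v^3 + 2.29*v^2 + 3.8*v + 5.07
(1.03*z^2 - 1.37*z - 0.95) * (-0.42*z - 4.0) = -0.4326*z^3 - 3.5446*z^2 + 5.879*z + 3.8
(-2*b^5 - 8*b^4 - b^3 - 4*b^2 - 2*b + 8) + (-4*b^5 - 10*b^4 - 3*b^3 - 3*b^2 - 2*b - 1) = -6*b^5 - 18*b^4 - 4*b^3 - 7*b^2 - 4*b + 7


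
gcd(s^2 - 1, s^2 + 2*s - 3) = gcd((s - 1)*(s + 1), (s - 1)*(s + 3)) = s - 1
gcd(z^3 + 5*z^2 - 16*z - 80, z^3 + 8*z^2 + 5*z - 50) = z + 5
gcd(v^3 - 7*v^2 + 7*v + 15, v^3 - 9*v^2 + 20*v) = v - 5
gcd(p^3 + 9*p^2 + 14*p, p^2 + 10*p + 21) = p + 7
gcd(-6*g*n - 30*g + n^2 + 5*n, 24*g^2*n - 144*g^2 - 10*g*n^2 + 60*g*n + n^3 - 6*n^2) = 6*g - n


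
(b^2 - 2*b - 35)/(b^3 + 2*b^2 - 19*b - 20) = (b - 7)/(b^2 - 3*b - 4)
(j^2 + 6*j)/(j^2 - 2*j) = (j + 6)/(j - 2)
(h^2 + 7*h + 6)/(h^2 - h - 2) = (h + 6)/(h - 2)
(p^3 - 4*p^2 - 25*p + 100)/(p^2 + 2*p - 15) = (p^2 - 9*p + 20)/(p - 3)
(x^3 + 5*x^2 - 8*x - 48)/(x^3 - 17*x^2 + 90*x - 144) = (x^2 + 8*x + 16)/(x^2 - 14*x + 48)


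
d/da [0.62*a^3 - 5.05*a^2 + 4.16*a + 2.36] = 1.86*a^2 - 10.1*a + 4.16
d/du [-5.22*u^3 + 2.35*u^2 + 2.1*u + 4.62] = -15.66*u^2 + 4.7*u + 2.1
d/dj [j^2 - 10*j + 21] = 2*j - 10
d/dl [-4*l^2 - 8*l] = -8*l - 8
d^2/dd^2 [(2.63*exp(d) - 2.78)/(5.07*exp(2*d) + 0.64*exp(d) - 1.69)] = (67.603887*exp(4*d) - 294.372312*exp(3*d) + 108.146142*exp(2*d) - 93.573576*exp(d) + 4.504695)*exp(d)/(130.323843*exp(6*d) + 49.353408*exp(5*d) - 124.093827*exp(4*d) - 32.640128*exp(3*d) + 41.364609*exp(2*d) + 5.483712*exp(d) - 4.826809)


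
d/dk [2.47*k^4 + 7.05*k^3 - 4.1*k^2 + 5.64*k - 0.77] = 9.88*k^3 + 21.15*k^2 - 8.2*k + 5.64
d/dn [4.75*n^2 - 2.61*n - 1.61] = 9.5*n - 2.61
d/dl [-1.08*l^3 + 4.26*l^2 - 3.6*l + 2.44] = -3.24*l^2 + 8.52*l - 3.6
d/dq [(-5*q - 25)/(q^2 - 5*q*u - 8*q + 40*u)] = 5*(-q^2 + 5*q*u + 8*q - 40*u - (q + 5)*(-2*q + 5*u + 8))/(q^2 - 5*q*u - 8*q + 40*u)^2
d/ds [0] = 0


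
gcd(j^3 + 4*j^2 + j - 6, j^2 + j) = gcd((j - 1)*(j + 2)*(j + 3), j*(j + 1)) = 1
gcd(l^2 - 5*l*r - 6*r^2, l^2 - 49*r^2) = 1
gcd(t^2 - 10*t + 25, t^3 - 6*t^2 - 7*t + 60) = t - 5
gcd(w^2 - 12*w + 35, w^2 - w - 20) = w - 5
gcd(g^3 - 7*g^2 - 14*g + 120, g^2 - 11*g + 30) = g^2 - 11*g + 30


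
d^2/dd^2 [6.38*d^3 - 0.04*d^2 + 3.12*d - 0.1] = 38.28*d - 0.08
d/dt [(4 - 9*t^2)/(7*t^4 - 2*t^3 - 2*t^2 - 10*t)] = 2*(63*t^5 - 9*t^4 - 56*t^3 + 57*t^2 + 8*t + 20)/(t^2*(49*t^6 - 28*t^5 - 24*t^4 - 132*t^3 + 44*t^2 + 40*t + 100))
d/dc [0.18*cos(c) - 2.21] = -0.18*sin(c)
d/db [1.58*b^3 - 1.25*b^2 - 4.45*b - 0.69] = 4.74*b^2 - 2.5*b - 4.45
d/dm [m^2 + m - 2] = 2*m + 1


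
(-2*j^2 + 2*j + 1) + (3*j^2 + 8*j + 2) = j^2 + 10*j + 3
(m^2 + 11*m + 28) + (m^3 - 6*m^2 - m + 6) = m^3 - 5*m^2 + 10*m + 34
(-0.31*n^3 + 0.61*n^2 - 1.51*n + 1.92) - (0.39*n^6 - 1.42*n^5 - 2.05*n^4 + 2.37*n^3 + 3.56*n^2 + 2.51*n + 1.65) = -0.39*n^6 + 1.42*n^5 + 2.05*n^4 - 2.68*n^3 - 2.95*n^2 - 4.02*n + 0.27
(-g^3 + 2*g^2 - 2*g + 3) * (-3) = 3*g^3 - 6*g^2 + 6*g - 9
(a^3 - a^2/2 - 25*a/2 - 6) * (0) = 0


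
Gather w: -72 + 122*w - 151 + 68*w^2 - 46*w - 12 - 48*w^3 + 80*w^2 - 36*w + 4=-48*w^3 + 148*w^2 + 40*w - 231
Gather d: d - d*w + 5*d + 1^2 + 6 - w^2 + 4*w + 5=d*(6 - w) - w^2 + 4*w + 12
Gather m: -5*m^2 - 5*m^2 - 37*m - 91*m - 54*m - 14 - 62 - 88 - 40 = -10*m^2 - 182*m - 204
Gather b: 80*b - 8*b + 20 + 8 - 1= 72*b + 27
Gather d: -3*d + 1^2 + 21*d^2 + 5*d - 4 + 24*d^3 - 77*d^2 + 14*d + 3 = 24*d^3 - 56*d^2 + 16*d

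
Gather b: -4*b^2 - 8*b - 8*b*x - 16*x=-4*b^2 + b*(-8*x - 8) - 16*x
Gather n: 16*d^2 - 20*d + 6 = 16*d^2 - 20*d + 6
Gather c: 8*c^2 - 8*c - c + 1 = 8*c^2 - 9*c + 1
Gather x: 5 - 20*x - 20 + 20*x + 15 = 0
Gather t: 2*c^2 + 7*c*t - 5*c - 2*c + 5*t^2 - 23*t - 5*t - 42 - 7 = 2*c^2 - 7*c + 5*t^2 + t*(7*c - 28) - 49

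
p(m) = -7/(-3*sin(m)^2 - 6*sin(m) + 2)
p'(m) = -7*(6*sin(m)*cos(m) + 6*cos(m))/(-3*sin(m)^2 - 6*sin(m) + 2)^2 = -42*(sin(m) + 1)*cos(m)/(3*sin(m)^2 + 6*sin(m) - 2)^2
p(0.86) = 1.64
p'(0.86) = -2.64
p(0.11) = -5.36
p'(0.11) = -27.20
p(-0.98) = -1.42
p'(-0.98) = -0.16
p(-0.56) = -1.61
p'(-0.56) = -0.89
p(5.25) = -1.42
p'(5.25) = -0.12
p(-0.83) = -1.46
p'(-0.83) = -0.32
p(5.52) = -1.48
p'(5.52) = -0.42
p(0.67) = 2.43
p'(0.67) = -6.42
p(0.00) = -3.50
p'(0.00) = -10.50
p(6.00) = -2.03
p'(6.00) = -2.45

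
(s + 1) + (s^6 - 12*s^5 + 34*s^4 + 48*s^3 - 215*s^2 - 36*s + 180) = s^6 - 12*s^5 + 34*s^4 + 48*s^3 - 215*s^2 - 35*s + 181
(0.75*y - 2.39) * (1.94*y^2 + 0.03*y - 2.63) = 1.455*y^3 - 4.6141*y^2 - 2.0442*y + 6.2857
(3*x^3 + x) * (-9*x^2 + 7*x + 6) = -27*x^5 + 21*x^4 + 9*x^3 + 7*x^2 + 6*x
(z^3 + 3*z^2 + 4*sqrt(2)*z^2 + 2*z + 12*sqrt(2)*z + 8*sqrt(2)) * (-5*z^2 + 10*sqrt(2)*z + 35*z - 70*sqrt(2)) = -5*z^5 - 10*sqrt(2)*z^4 + 20*z^4 + 40*sqrt(2)*z^3 + 175*z^3 - 250*z^2 + 190*sqrt(2)*z^2 - 1520*z + 140*sqrt(2)*z - 1120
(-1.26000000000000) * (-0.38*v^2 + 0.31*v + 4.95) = 0.4788*v^2 - 0.3906*v - 6.237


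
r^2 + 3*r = r*(r + 3)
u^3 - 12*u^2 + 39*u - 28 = (u - 7)*(u - 4)*(u - 1)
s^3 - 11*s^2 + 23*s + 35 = (s - 7)*(s - 5)*(s + 1)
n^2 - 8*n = n*(n - 8)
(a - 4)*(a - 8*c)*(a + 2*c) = a^3 - 6*a^2*c - 4*a^2 - 16*a*c^2 + 24*a*c + 64*c^2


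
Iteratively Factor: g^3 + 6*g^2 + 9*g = (g)*(g^2 + 6*g + 9) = g*(g + 3)*(g + 3)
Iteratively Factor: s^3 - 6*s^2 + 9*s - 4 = (s - 1)*(s^2 - 5*s + 4) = (s - 1)^2*(s - 4)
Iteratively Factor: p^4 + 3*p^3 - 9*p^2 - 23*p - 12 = (p + 1)*(p^3 + 2*p^2 - 11*p - 12) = (p + 1)^2*(p^2 + p - 12) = (p + 1)^2*(p + 4)*(p - 3)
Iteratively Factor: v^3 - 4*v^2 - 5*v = (v)*(v^2 - 4*v - 5) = v*(v + 1)*(v - 5)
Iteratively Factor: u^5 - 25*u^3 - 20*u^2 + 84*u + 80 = (u - 5)*(u^4 + 5*u^3 - 20*u - 16) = (u - 5)*(u + 1)*(u^3 + 4*u^2 - 4*u - 16) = (u - 5)*(u + 1)*(u + 2)*(u^2 + 2*u - 8) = (u - 5)*(u - 2)*(u + 1)*(u + 2)*(u + 4)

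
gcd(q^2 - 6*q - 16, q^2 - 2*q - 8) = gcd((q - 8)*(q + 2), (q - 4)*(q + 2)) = q + 2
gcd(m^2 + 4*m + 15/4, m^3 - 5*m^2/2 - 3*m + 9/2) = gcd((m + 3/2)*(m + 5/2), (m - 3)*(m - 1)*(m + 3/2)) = m + 3/2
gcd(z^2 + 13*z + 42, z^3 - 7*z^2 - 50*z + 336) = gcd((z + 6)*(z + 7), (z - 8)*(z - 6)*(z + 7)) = z + 7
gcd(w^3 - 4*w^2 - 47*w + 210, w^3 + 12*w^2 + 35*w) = w + 7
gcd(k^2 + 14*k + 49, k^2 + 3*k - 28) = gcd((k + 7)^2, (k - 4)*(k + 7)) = k + 7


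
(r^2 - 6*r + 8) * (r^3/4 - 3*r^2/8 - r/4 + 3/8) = r^5/4 - 15*r^4/8 + 4*r^3 - 9*r^2/8 - 17*r/4 + 3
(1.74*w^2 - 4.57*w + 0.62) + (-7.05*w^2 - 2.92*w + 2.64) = -5.31*w^2 - 7.49*w + 3.26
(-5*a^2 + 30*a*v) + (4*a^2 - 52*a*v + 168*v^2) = -a^2 - 22*a*v + 168*v^2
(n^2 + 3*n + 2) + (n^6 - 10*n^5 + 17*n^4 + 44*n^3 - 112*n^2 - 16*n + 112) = n^6 - 10*n^5 + 17*n^4 + 44*n^3 - 111*n^2 - 13*n + 114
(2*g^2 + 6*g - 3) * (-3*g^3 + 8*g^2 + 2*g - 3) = -6*g^5 - 2*g^4 + 61*g^3 - 18*g^2 - 24*g + 9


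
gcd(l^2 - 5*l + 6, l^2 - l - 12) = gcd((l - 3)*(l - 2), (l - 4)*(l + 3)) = 1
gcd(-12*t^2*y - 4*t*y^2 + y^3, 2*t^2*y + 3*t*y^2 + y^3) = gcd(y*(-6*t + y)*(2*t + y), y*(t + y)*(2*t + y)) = 2*t*y + y^2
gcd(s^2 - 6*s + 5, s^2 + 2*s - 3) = s - 1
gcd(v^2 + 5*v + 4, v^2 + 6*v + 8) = v + 4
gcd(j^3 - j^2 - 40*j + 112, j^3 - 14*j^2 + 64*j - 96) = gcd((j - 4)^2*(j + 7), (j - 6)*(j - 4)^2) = j^2 - 8*j + 16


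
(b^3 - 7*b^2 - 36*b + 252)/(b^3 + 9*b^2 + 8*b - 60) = (b^2 - 13*b + 42)/(b^2 + 3*b - 10)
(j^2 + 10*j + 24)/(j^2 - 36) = (j + 4)/(j - 6)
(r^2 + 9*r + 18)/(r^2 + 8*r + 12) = (r + 3)/(r + 2)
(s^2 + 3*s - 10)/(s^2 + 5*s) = (s - 2)/s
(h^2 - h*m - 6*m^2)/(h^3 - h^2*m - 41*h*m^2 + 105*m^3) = (h + 2*m)/(h^2 + 2*h*m - 35*m^2)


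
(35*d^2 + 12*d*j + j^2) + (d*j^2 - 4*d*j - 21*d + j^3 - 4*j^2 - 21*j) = 35*d^2 + d*j^2 + 8*d*j - 21*d + j^3 - 3*j^2 - 21*j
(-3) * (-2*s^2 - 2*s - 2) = 6*s^2 + 6*s + 6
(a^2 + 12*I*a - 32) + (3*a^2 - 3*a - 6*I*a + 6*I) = 4*a^2 - 3*a + 6*I*a - 32 + 6*I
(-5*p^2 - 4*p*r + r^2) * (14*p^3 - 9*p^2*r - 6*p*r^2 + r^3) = -70*p^5 - 11*p^4*r + 80*p^3*r^2 + 10*p^2*r^3 - 10*p*r^4 + r^5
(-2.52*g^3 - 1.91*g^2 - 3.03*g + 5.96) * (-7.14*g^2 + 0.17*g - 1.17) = 17.9928*g^5 + 13.209*g^4 + 24.2579*g^3 - 40.8348*g^2 + 4.5583*g - 6.9732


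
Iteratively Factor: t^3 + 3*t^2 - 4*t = (t + 4)*(t^2 - t) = (t - 1)*(t + 4)*(t)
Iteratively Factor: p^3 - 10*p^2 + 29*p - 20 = (p - 4)*(p^2 - 6*p + 5) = (p - 4)*(p - 1)*(p - 5)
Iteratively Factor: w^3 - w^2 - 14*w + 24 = (w - 2)*(w^2 + w - 12) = (w - 2)*(w + 4)*(w - 3)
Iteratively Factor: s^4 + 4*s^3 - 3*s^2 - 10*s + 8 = (s - 1)*(s^3 + 5*s^2 + 2*s - 8) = (s - 1)*(s + 2)*(s^2 + 3*s - 4) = (s - 1)*(s + 2)*(s + 4)*(s - 1)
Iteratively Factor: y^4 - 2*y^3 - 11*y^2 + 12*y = (y + 3)*(y^3 - 5*y^2 + 4*y) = y*(y + 3)*(y^2 - 5*y + 4) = y*(y - 4)*(y + 3)*(y - 1)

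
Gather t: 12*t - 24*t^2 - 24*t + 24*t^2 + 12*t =0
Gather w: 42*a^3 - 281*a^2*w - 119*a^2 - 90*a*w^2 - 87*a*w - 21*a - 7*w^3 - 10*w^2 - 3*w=42*a^3 - 119*a^2 - 21*a - 7*w^3 + w^2*(-90*a - 10) + w*(-281*a^2 - 87*a - 3)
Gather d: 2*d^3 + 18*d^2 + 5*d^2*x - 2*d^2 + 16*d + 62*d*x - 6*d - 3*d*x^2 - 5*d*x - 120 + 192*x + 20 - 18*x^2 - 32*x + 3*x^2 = 2*d^3 + d^2*(5*x + 16) + d*(-3*x^2 + 57*x + 10) - 15*x^2 + 160*x - 100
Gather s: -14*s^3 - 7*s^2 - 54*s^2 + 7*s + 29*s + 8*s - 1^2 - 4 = -14*s^3 - 61*s^2 + 44*s - 5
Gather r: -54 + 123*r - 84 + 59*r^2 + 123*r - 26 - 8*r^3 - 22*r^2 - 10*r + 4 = -8*r^3 + 37*r^2 + 236*r - 160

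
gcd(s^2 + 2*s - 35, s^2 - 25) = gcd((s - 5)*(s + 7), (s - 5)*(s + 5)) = s - 5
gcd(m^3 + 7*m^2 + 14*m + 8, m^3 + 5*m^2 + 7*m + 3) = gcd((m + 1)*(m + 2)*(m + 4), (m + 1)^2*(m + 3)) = m + 1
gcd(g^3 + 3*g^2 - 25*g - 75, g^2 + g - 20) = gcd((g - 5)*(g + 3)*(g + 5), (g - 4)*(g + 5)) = g + 5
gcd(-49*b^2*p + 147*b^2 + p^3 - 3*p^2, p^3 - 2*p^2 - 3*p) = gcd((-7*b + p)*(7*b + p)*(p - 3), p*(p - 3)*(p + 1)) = p - 3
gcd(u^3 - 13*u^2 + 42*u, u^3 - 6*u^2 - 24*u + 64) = 1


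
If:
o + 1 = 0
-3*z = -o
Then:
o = -1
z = -1/3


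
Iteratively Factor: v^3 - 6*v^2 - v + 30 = (v - 5)*(v^2 - v - 6) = (v - 5)*(v - 3)*(v + 2)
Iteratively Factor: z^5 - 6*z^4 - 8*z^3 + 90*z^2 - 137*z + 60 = (z - 1)*(z^4 - 5*z^3 - 13*z^2 + 77*z - 60) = (z - 1)*(z + 4)*(z^3 - 9*z^2 + 23*z - 15) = (z - 3)*(z - 1)*(z + 4)*(z^2 - 6*z + 5) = (z - 5)*(z - 3)*(z - 1)*(z + 4)*(z - 1)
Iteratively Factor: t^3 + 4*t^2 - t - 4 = (t - 1)*(t^2 + 5*t + 4) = (t - 1)*(t + 1)*(t + 4)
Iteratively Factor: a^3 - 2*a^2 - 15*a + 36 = (a - 3)*(a^2 + a - 12) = (a - 3)^2*(a + 4)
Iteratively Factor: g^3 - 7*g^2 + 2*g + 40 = (g + 2)*(g^2 - 9*g + 20) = (g - 4)*(g + 2)*(g - 5)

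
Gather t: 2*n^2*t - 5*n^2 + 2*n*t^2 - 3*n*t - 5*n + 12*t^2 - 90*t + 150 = -5*n^2 - 5*n + t^2*(2*n + 12) + t*(2*n^2 - 3*n - 90) + 150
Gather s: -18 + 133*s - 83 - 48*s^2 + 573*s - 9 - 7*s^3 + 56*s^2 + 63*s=-7*s^3 + 8*s^2 + 769*s - 110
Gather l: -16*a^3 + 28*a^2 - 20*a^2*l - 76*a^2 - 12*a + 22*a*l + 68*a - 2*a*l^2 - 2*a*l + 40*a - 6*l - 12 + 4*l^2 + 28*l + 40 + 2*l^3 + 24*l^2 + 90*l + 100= -16*a^3 - 48*a^2 + 96*a + 2*l^3 + l^2*(28 - 2*a) + l*(-20*a^2 + 20*a + 112) + 128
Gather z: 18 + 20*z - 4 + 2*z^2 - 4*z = 2*z^2 + 16*z + 14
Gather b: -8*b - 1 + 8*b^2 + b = 8*b^2 - 7*b - 1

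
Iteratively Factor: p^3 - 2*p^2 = (p)*(p^2 - 2*p) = p*(p - 2)*(p)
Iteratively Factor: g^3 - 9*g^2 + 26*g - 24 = (g - 3)*(g^2 - 6*g + 8) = (g - 4)*(g - 3)*(g - 2)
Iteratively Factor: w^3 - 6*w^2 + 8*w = (w)*(w^2 - 6*w + 8) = w*(w - 2)*(w - 4)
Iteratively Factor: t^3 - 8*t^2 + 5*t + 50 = (t + 2)*(t^2 - 10*t + 25) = (t - 5)*(t + 2)*(t - 5)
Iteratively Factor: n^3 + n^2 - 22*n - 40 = (n + 4)*(n^2 - 3*n - 10) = (n - 5)*(n + 4)*(n + 2)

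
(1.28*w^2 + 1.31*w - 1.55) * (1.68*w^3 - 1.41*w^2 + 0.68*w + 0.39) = 2.1504*w^5 + 0.396*w^4 - 3.5807*w^3 + 3.5755*w^2 - 0.5431*w - 0.6045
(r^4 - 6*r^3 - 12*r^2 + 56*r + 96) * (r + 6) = r^5 - 48*r^3 - 16*r^2 + 432*r + 576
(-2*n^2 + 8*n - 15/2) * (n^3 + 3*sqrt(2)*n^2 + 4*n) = -2*n^5 - 6*sqrt(2)*n^4 + 8*n^4 - 31*n^3/2 + 24*sqrt(2)*n^3 - 45*sqrt(2)*n^2/2 + 32*n^2 - 30*n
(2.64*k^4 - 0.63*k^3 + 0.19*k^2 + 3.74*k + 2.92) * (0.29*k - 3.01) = 0.7656*k^5 - 8.1291*k^4 + 1.9514*k^3 + 0.5127*k^2 - 10.4106*k - 8.7892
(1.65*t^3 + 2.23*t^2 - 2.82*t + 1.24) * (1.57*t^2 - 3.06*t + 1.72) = 2.5905*t^5 - 1.5479*t^4 - 8.4132*t^3 + 14.4116*t^2 - 8.6448*t + 2.1328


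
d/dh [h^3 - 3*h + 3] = 3*h^2 - 3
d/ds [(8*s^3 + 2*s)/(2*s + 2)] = (8*s^3 + 12*s^2 + 1)/(s^2 + 2*s + 1)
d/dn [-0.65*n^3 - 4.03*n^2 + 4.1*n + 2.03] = -1.95*n^2 - 8.06*n + 4.1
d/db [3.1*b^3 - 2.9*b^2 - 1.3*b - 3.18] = 9.3*b^2 - 5.8*b - 1.3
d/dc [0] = 0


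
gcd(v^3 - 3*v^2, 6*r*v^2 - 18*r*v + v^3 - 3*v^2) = v^2 - 3*v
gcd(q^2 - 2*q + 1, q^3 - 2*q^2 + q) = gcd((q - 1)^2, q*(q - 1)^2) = q^2 - 2*q + 1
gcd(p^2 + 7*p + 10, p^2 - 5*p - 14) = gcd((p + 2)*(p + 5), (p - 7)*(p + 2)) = p + 2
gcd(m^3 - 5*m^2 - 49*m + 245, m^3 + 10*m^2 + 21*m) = m + 7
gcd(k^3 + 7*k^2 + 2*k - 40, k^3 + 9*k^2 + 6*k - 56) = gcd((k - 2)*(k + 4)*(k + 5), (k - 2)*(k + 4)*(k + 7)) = k^2 + 2*k - 8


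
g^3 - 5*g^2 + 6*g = g*(g - 3)*(g - 2)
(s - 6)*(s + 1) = s^2 - 5*s - 6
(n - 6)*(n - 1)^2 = n^3 - 8*n^2 + 13*n - 6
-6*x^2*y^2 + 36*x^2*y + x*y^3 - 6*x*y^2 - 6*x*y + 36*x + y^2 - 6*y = (-6*x + y)*(y - 6)*(x*y + 1)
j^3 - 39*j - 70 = (j - 7)*(j + 2)*(j + 5)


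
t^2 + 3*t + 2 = (t + 1)*(t + 2)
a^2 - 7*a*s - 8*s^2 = (a - 8*s)*(a + s)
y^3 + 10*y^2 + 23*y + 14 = (y + 1)*(y + 2)*(y + 7)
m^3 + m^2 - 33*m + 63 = (m - 3)^2*(m + 7)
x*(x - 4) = x^2 - 4*x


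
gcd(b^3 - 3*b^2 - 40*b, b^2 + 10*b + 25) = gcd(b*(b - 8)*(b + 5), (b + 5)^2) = b + 5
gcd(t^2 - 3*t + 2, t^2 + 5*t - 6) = t - 1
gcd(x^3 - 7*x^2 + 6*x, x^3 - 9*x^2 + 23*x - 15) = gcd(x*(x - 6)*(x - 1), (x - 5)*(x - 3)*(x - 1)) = x - 1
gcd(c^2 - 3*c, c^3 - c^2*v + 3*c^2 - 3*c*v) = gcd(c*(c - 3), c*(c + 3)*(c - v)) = c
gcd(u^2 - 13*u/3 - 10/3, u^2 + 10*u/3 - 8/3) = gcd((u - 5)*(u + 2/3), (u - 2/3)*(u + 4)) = 1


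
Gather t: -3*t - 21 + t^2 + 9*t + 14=t^2 + 6*t - 7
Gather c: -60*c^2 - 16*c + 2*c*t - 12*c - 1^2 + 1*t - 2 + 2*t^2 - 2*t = -60*c^2 + c*(2*t - 28) + 2*t^2 - t - 3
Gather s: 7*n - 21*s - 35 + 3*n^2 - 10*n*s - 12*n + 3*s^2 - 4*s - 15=3*n^2 - 5*n + 3*s^2 + s*(-10*n - 25) - 50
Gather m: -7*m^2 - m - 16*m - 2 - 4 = -7*m^2 - 17*m - 6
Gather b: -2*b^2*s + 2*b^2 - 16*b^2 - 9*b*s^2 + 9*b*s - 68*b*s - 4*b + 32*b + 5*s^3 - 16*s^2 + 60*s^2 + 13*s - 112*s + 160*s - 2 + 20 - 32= b^2*(-2*s - 14) + b*(-9*s^2 - 59*s + 28) + 5*s^3 + 44*s^2 + 61*s - 14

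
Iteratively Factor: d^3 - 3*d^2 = (d - 3)*(d^2) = d*(d - 3)*(d)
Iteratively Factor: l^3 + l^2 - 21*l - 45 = (l + 3)*(l^2 - 2*l - 15) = (l + 3)^2*(l - 5)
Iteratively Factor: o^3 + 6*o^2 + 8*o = (o + 4)*(o^2 + 2*o) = (o + 2)*(o + 4)*(o)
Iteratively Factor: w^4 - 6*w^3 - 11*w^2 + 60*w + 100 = (w + 2)*(w^3 - 8*w^2 + 5*w + 50) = (w - 5)*(w + 2)*(w^2 - 3*w - 10) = (w - 5)*(w + 2)^2*(w - 5)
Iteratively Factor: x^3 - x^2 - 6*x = (x + 2)*(x^2 - 3*x) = (x - 3)*(x + 2)*(x)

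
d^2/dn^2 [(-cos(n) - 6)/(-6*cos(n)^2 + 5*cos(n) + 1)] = (-81*(1 - cos(2*n))^2*cos(n) - 447*(1 - cos(2*n))^2/2 - 565*cos(n) - 781*cos(2*n)/2 + 72*cos(3*n) + 18*cos(5*n) + 1731/2)/((cos(n) - 1)^3*(6*cos(n) + 1)^3)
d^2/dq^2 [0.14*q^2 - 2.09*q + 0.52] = 0.280000000000000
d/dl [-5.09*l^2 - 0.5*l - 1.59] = -10.18*l - 0.5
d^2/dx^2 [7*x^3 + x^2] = 42*x + 2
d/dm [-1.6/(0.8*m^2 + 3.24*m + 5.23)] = (2.56*m + 5.184)/(0.8*m^2 + 3.24*m + 5.23)^2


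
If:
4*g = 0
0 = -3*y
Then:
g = 0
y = 0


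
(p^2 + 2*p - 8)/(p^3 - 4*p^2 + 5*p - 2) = (p + 4)/(p^2 - 2*p + 1)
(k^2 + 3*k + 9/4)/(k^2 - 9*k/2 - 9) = (k + 3/2)/(k - 6)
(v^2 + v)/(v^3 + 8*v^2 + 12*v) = (v + 1)/(v^2 + 8*v + 12)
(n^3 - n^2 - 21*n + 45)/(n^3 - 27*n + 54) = (n + 5)/(n + 6)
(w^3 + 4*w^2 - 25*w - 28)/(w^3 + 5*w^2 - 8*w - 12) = (w^2 + 3*w - 28)/(w^2 + 4*w - 12)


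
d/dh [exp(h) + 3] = exp(h)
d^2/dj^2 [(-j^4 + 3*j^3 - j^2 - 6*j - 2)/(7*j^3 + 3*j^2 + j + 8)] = 4*(-57*j^6 - 393*j^5 - 1014*j^4 - 43*j^3 + 840*j^2 + 663*j + 15)/(343*j^9 + 441*j^8 + 336*j^7 + 1329*j^6 + 1056*j^5 + 561*j^4 + 1489*j^3 + 600*j^2 + 192*j + 512)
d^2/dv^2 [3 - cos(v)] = cos(v)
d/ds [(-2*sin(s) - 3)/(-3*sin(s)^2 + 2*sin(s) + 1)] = 2*(-3*sin(s)^2 - 9*sin(s) + 2)*cos(s)/((sin(s) - 1)^2*(3*sin(s) + 1)^2)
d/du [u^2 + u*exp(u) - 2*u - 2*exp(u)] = u*exp(u) + 2*u - exp(u) - 2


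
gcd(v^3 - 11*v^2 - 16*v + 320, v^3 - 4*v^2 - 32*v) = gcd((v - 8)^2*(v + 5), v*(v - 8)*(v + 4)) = v - 8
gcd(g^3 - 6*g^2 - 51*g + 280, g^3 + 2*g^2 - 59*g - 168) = g^2 - g - 56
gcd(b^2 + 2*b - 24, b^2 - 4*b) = b - 4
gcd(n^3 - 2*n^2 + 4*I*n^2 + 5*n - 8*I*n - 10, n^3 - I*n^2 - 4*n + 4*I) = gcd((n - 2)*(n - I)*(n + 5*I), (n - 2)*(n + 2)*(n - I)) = n^2 + n*(-2 - I) + 2*I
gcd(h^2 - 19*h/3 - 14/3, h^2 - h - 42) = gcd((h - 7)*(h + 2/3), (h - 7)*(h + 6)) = h - 7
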